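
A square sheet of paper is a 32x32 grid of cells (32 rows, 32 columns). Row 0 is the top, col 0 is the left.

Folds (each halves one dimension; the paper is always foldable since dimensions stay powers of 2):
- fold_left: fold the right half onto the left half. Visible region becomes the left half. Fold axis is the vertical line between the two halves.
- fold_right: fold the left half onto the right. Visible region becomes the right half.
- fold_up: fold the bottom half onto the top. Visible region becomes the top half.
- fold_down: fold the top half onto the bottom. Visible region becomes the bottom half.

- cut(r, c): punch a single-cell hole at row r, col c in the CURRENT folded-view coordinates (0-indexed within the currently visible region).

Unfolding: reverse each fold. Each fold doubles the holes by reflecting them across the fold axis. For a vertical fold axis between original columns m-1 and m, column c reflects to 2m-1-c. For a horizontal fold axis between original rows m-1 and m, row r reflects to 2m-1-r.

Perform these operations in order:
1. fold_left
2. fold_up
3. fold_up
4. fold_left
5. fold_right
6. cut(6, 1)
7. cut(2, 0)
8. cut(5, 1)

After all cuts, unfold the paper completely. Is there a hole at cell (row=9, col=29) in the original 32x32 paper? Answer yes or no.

Op 1 fold_left: fold axis v@16; visible region now rows[0,32) x cols[0,16) = 32x16
Op 2 fold_up: fold axis h@16; visible region now rows[0,16) x cols[0,16) = 16x16
Op 3 fold_up: fold axis h@8; visible region now rows[0,8) x cols[0,16) = 8x16
Op 4 fold_left: fold axis v@8; visible region now rows[0,8) x cols[0,8) = 8x8
Op 5 fold_right: fold axis v@4; visible region now rows[0,8) x cols[4,8) = 8x4
Op 6 cut(6, 1): punch at orig (6,5); cuts so far [(6, 5)]; region rows[0,8) x cols[4,8) = 8x4
Op 7 cut(2, 0): punch at orig (2,4); cuts so far [(2, 4), (6, 5)]; region rows[0,8) x cols[4,8) = 8x4
Op 8 cut(5, 1): punch at orig (5,5); cuts so far [(2, 4), (5, 5), (6, 5)]; region rows[0,8) x cols[4,8) = 8x4
Unfold 1 (reflect across v@4): 6 holes -> [(2, 3), (2, 4), (5, 2), (5, 5), (6, 2), (6, 5)]
Unfold 2 (reflect across v@8): 12 holes -> [(2, 3), (2, 4), (2, 11), (2, 12), (5, 2), (5, 5), (5, 10), (5, 13), (6, 2), (6, 5), (6, 10), (6, 13)]
Unfold 3 (reflect across h@8): 24 holes -> [(2, 3), (2, 4), (2, 11), (2, 12), (5, 2), (5, 5), (5, 10), (5, 13), (6, 2), (6, 5), (6, 10), (6, 13), (9, 2), (9, 5), (9, 10), (9, 13), (10, 2), (10, 5), (10, 10), (10, 13), (13, 3), (13, 4), (13, 11), (13, 12)]
Unfold 4 (reflect across h@16): 48 holes -> [(2, 3), (2, 4), (2, 11), (2, 12), (5, 2), (5, 5), (5, 10), (5, 13), (6, 2), (6, 5), (6, 10), (6, 13), (9, 2), (9, 5), (9, 10), (9, 13), (10, 2), (10, 5), (10, 10), (10, 13), (13, 3), (13, 4), (13, 11), (13, 12), (18, 3), (18, 4), (18, 11), (18, 12), (21, 2), (21, 5), (21, 10), (21, 13), (22, 2), (22, 5), (22, 10), (22, 13), (25, 2), (25, 5), (25, 10), (25, 13), (26, 2), (26, 5), (26, 10), (26, 13), (29, 3), (29, 4), (29, 11), (29, 12)]
Unfold 5 (reflect across v@16): 96 holes -> [(2, 3), (2, 4), (2, 11), (2, 12), (2, 19), (2, 20), (2, 27), (2, 28), (5, 2), (5, 5), (5, 10), (5, 13), (5, 18), (5, 21), (5, 26), (5, 29), (6, 2), (6, 5), (6, 10), (6, 13), (6, 18), (6, 21), (6, 26), (6, 29), (9, 2), (9, 5), (9, 10), (9, 13), (9, 18), (9, 21), (9, 26), (9, 29), (10, 2), (10, 5), (10, 10), (10, 13), (10, 18), (10, 21), (10, 26), (10, 29), (13, 3), (13, 4), (13, 11), (13, 12), (13, 19), (13, 20), (13, 27), (13, 28), (18, 3), (18, 4), (18, 11), (18, 12), (18, 19), (18, 20), (18, 27), (18, 28), (21, 2), (21, 5), (21, 10), (21, 13), (21, 18), (21, 21), (21, 26), (21, 29), (22, 2), (22, 5), (22, 10), (22, 13), (22, 18), (22, 21), (22, 26), (22, 29), (25, 2), (25, 5), (25, 10), (25, 13), (25, 18), (25, 21), (25, 26), (25, 29), (26, 2), (26, 5), (26, 10), (26, 13), (26, 18), (26, 21), (26, 26), (26, 29), (29, 3), (29, 4), (29, 11), (29, 12), (29, 19), (29, 20), (29, 27), (29, 28)]
Holes: [(2, 3), (2, 4), (2, 11), (2, 12), (2, 19), (2, 20), (2, 27), (2, 28), (5, 2), (5, 5), (5, 10), (5, 13), (5, 18), (5, 21), (5, 26), (5, 29), (6, 2), (6, 5), (6, 10), (6, 13), (6, 18), (6, 21), (6, 26), (6, 29), (9, 2), (9, 5), (9, 10), (9, 13), (9, 18), (9, 21), (9, 26), (9, 29), (10, 2), (10, 5), (10, 10), (10, 13), (10, 18), (10, 21), (10, 26), (10, 29), (13, 3), (13, 4), (13, 11), (13, 12), (13, 19), (13, 20), (13, 27), (13, 28), (18, 3), (18, 4), (18, 11), (18, 12), (18, 19), (18, 20), (18, 27), (18, 28), (21, 2), (21, 5), (21, 10), (21, 13), (21, 18), (21, 21), (21, 26), (21, 29), (22, 2), (22, 5), (22, 10), (22, 13), (22, 18), (22, 21), (22, 26), (22, 29), (25, 2), (25, 5), (25, 10), (25, 13), (25, 18), (25, 21), (25, 26), (25, 29), (26, 2), (26, 5), (26, 10), (26, 13), (26, 18), (26, 21), (26, 26), (26, 29), (29, 3), (29, 4), (29, 11), (29, 12), (29, 19), (29, 20), (29, 27), (29, 28)]

Answer: yes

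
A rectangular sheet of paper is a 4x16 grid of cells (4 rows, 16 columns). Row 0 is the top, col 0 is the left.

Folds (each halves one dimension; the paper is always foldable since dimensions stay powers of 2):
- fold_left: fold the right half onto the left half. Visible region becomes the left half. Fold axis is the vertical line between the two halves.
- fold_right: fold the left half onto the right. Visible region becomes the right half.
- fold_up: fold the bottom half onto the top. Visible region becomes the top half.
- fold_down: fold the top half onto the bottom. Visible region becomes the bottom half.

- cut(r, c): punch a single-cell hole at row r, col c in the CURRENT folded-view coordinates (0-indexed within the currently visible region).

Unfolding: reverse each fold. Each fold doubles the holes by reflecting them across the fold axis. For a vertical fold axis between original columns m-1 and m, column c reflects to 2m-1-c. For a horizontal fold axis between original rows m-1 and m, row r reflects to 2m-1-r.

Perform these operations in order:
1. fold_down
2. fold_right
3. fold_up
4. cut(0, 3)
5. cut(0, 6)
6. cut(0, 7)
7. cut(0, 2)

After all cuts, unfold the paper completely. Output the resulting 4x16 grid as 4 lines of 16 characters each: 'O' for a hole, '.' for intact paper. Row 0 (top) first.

Op 1 fold_down: fold axis h@2; visible region now rows[2,4) x cols[0,16) = 2x16
Op 2 fold_right: fold axis v@8; visible region now rows[2,4) x cols[8,16) = 2x8
Op 3 fold_up: fold axis h@3; visible region now rows[2,3) x cols[8,16) = 1x8
Op 4 cut(0, 3): punch at orig (2,11); cuts so far [(2, 11)]; region rows[2,3) x cols[8,16) = 1x8
Op 5 cut(0, 6): punch at orig (2,14); cuts so far [(2, 11), (2, 14)]; region rows[2,3) x cols[8,16) = 1x8
Op 6 cut(0, 7): punch at orig (2,15); cuts so far [(2, 11), (2, 14), (2, 15)]; region rows[2,3) x cols[8,16) = 1x8
Op 7 cut(0, 2): punch at orig (2,10); cuts so far [(2, 10), (2, 11), (2, 14), (2, 15)]; region rows[2,3) x cols[8,16) = 1x8
Unfold 1 (reflect across h@3): 8 holes -> [(2, 10), (2, 11), (2, 14), (2, 15), (3, 10), (3, 11), (3, 14), (3, 15)]
Unfold 2 (reflect across v@8): 16 holes -> [(2, 0), (2, 1), (2, 4), (2, 5), (2, 10), (2, 11), (2, 14), (2, 15), (3, 0), (3, 1), (3, 4), (3, 5), (3, 10), (3, 11), (3, 14), (3, 15)]
Unfold 3 (reflect across h@2): 32 holes -> [(0, 0), (0, 1), (0, 4), (0, 5), (0, 10), (0, 11), (0, 14), (0, 15), (1, 0), (1, 1), (1, 4), (1, 5), (1, 10), (1, 11), (1, 14), (1, 15), (2, 0), (2, 1), (2, 4), (2, 5), (2, 10), (2, 11), (2, 14), (2, 15), (3, 0), (3, 1), (3, 4), (3, 5), (3, 10), (3, 11), (3, 14), (3, 15)]

Answer: OO..OO....OO..OO
OO..OO....OO..OO
OO..OO....OO..OO
OO..OO....OO..OO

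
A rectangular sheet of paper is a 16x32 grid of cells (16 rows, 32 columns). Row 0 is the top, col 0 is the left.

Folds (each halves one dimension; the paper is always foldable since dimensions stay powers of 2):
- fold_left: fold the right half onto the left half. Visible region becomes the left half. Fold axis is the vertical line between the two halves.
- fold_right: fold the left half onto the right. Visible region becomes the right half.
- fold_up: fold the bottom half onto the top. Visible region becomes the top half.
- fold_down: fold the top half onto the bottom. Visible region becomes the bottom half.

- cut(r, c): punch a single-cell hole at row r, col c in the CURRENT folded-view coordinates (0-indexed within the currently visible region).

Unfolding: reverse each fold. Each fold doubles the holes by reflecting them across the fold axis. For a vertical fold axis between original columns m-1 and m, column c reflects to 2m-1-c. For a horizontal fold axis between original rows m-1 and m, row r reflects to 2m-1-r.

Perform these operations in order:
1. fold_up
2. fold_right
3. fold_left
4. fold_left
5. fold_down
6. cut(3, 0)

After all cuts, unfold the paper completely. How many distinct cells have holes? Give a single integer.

Op 1 fold_up: fold axis h@8; visible region now rows[0,8) x cols[0,32) = 8x32
Op 2 fold_right: fold axis v@16; visible region now rows[0,8) x cols[16,32) = 8x16
Op 3 fold_left: fold axis v@24; visible region now rows[0,8) x cols[16,24) = 8x8
Op 4 fold_left: fold axis v@20; visible region now rows[0,8) x cols[16,20) = 8x4
Op 5 fold_down: fold axis h@4; visible region now rows[4,8) x cols[16,20) = 4x4
Op 6 cut(3, 0): punch at orig (7,16); cuts so far [(7, 16)]; region rows[4,8) x cols[16,20) = 4x4
Unfold 1 (reflect across h@4): 2 holes -> [(0, 16), (7, 16)]
Unfold 2 (reflect across v@20): 4 holes -> [(0, 16), (0, 23), (7, 16), (7, 23)]
Unfold 3 (reflect across v@24): 8 holes -> [(0, 16), (0, 23), (0, 24), (0, 31), (7, 16), (7, 23), (7, 24), (7, 31)]
Unfold 4 (reflect across v@16): 16 holes -> [(0, 0), (0, 7), (0, 8), (0, 15), (0, 16), (0, 23), (0, 24), (0, 31), (7, 0), (7, 7), (7, 8), (7, 15), (7, 16), (7, 23), (7, 24), (7, 31)]
Unfold 5 (reflect across h@8): 32 holes -> [(0, 0), (0, 7), (0, 8), (0, 15), (0, 16), (0, 23), (0, 24), (0, 31), (7, 0), (7, 7), (7, 8), (7, 15), (7, 16), (7, 23), (7, 24), (7, 31), (8, 0), (8, 7), (8, 8), (8, 15), (8, 16), (8, 23), (8, 24), (8, 31), (15, 0), (15, 7), (15, 8), (15, 15), (15, 16), (15, 23), (15, 24), (15, 31)]

Answer: 32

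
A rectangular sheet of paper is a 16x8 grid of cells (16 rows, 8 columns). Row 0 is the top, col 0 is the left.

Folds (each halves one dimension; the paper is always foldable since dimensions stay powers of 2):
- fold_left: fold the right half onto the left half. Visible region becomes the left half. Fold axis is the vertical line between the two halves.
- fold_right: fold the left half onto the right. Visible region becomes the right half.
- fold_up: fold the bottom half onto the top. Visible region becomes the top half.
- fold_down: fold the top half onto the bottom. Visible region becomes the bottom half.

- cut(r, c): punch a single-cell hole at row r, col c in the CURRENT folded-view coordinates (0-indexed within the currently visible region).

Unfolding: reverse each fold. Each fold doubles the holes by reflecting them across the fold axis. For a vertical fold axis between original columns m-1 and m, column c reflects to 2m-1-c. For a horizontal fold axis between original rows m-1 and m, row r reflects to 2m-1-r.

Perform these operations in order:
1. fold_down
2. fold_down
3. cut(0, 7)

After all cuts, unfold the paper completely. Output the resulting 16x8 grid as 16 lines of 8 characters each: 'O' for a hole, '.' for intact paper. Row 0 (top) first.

Op 1 fold_down: fold axis h@8; visible region now rows[8,16) x cols[0,8) = 8x8
Op 2 fold_down: fold axis h@12; visible region now rows[12,16) x cols[0,8) = 4x8
Op 3 cut(0, 7): punch at orig (12,7); cuts so far [(12, 7)]; region rows[12,16) x cols[0,8) = 4x8
Unfold 1 (reflect across h@12): 2 holes -> [(11, 7), (12, 7)]
Unfold 2 (reflect across h@8): 4 holes -> [(3, 7), (4, 7), (11, 7), (12, 7)]

Answer: ........
........
........
.......O
.......O
........
........
........
........
........
........
.......O
.......O
........
........
........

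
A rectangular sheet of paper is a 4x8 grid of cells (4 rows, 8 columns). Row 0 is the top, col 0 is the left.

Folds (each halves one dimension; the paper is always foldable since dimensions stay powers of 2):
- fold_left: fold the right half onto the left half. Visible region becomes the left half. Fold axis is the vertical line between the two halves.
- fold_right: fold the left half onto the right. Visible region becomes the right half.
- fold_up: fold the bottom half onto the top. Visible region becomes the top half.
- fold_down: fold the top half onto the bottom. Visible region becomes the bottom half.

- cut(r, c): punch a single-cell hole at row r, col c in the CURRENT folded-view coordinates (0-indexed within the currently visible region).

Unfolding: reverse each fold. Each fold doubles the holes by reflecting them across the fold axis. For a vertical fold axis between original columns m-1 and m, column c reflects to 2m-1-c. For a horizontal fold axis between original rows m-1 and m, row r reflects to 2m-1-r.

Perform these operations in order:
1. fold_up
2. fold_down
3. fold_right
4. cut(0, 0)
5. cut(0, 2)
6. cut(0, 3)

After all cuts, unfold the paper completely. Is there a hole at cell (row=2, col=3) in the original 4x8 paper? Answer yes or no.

Op 1 fold_up: fold axis h@2; visible region now rows[0,2) x cols[0,8) = 2x8
Op 2 fold_down: fold axis h@1; visible region now rows[1,2) x cols[0,8) = 1x8
Op 3 fold_right: fold axis v@4; visible region now rows[1,2) x cols[4,8) = 1x4
Op 4 cut(0, 0): punch at orig (1,4); cuts so far [(1, 4)]; region rows[1,2) x cols[4,8) = 1x4
Op 5 cut(0, 2): punch at orig (1,6); cuts so far [(1, 4), (1, 6)]; region rows[1,2) x cols[4,8) = 1x4
Op 6 cut(0, 3): punch at orig (1,7); cuts so far [(1, 4), (1, 6), (1, 7)]; region rows[1,2) x cols[4,8) = 1x4
Unfold 1 (reflect across v@4): 6 holes -> [(1, 0), (1, 1), (1, 3), (1, 4), (1, 6), (1, 7)]
Unfold 2 (reflect across h@1): 12 holes -> [(0, 0), (0, 1), (0, 3), (0, 4), (0, 6), (0, 7), (1, 0), (1, 1), (1, 3), (1, 4), (1, 6), (1, 7)]
Unfold 3 (reflect across h@2): 24 holes -> [(0, 0), (0, 1), (0, 3), (0, 4), (0, 6), (0, 7), (1, 0), (1, 1), (1, 3), (1, 4), (1, 6), (1, 7), (2, 0), (2, 1), (2, 3), (2, 4), (2, 6), (2, 7), (3, 0), (3, 1), (3, 3), (3, 4), (3, 6), (3, 7)]
Holes: [(0, 0), (0, 1), (0, 3), (0, 4), (0, 6), (0, 7), (1, 0), (1, 1), (1, 3), (1, 4), (1, 6), (1, 7), (2, 0), (2, 1), (2, 3), (2, 4), (2, 6), (2, 7), (3, 0), (3, 1), (3, 3), (3, 4), (3, 6), (3, 7)]

Answer: yes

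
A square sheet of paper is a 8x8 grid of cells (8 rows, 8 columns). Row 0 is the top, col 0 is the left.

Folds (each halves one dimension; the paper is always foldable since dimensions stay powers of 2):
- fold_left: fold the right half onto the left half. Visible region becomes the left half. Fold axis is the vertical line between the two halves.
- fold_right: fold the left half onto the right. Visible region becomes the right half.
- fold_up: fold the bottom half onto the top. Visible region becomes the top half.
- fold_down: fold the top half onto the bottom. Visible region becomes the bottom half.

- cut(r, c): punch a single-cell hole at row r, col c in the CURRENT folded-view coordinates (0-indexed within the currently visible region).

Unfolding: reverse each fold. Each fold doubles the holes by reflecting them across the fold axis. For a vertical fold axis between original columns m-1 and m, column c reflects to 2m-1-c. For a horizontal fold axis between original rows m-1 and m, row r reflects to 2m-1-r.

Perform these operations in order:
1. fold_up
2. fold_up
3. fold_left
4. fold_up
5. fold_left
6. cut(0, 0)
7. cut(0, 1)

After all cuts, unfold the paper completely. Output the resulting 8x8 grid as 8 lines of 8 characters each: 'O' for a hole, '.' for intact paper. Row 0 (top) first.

Answer: OOOOOOOO
OOOOOOOO
OOOOOOOO
OOOOOOOO
OOOOOOOO
OOOOOOOO
OOOOOOOO
OOOOOOOO

Derivation:
Op 1 fold_up: fold axis h@4; visible region now rows[0,4) x cols[0,8) = 4x8
Op 2 fold_up: fold axis h@2; visible region now rows[0,2) x cols[0,8) = 2x8
Op 3 fold_left: fold axis v@4; visible region now rows[0,2) x cols[0,4) = 2x4
Op 4 fold_up: fold axis h@1; visible region now rows[0,1) x cols[0,4) = 1x4
Op 5 fold_left: fold axis v@2; visible region now rows[0,1) x cols[0,2) = 1x2
Op 6 cut(0, 0): punch at orig (0,0); cuts so far [(0, 0)]; region rows[0,1) x cols[0,2) = 1x2
Op 7 cut(0, 1): punch at orig (0,1); cuts so far [(0, 0), (0, 1)]; region rows[0,1) x cols[0,2) = 1x2
Unfold 1 (reflect across v@2): 4 holes -> [(0, 0), (0, 1), (0, 2), (0, 3)]
Unfold 2 (reflect across h@1): 8 holes -> [(0, 0), (0, 1), (0, 2), (0, 3), (1, 0), (1, 1), (1, 2), (1, 3)]
Unfold 3 (reflect across v@4): 16 holes -> [(0, 0), (0, 1), (0, 2), (0, 3), (0, 4), (0, 5), (0, 6), (0, 7), (1, 0), (1, 1), (1, 2), (1, 3), (1, 4), (1, 5), (1, 6), (1, 7)]
Unfold 4 (reflect across h@2): 32 holes -> [(0, 0), (0, 1), (0, 2), (0, 3), (0, 4), (0, 5), (0, 6), (0, 7), (1, 0), (1, 1), (1, 2), (1, 3), (1, 4), (1, 5), (1, 6), (1, 7), (2, 0), (2, 1), (2, 2), (2, 3), (2, 4), (2, 5), (2, 6), (2, 7), (3, 0), (3, 1), (3, 2), (3, 3), (3, 4), (3, 5), (3, 6), (3, 7)]
Unfold 5 (reflect across h@4): 64 holes -> [(0, 0), (0, 1), (0, 2), (0, 3), (0, 4), (0, 5), (0, 6), (0, 7), (1, 0), (1, 1), (1, 2), (1, 3), (1, 4), (1, 5), (1, 6), (1, 7), (2, 0), (2, 1), (2, 2), (2, 3), (2, 4), (2, 5), (2, 6), (2, 7), (3, 0), (3, 1), (3, 2), (3, 3), (3, 4), (3, 5), (3, 6), (3, 7), (4, 0), (4, 1), (4, 2), (4, 3), (4, 4), (4, 5), (4, 6), (4, 7), (5, 0), (5, 1), (5, 2), (5, 3), (5, 4), (5, 5), (5, 6), (5, 7), (6, 0), (6, 1), (6, 2), (6, 3), (6, 4), (6, 5), (6, 6), (6, 7), (7, 0), (7, 1), (7, 2), (7, 3), (7, 4), (7, 5), (7, 6), (7, 7)]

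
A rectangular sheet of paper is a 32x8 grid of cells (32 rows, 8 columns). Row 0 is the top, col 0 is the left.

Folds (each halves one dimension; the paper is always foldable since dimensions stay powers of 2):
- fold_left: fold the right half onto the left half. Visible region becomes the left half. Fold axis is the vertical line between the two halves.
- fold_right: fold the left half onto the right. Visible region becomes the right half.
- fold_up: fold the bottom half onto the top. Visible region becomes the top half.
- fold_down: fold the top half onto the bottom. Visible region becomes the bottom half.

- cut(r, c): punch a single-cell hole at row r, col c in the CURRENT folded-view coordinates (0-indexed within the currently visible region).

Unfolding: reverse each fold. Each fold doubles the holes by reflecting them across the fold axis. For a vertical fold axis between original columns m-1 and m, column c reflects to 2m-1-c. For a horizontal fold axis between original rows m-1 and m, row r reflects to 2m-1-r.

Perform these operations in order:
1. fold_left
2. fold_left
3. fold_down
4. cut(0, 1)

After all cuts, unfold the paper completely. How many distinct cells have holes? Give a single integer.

Answer: 8

Derivation:
Op 1 fold_left: fold axis v@4; visible region now rows[0,32) x cols[0,4) = 32x4
Op 2 fold_left: fold axis v@2; visible region now rows[0,32) x cols[0,2) = 32x2
Op 3 fold_down: fold axis h@16; visible region now rows[16,32) x cols[0,2) = 16x2
Op 4 cut(0, 1): punch at orig (16,1); cuts so far [(16, 1)]; region rows[16,32) x cols[0,2) = 16x2
Unfold 1 (reflect across h@16): 2 holes -> [(15, 1), (16, 1)]
Unfold 2 (reflect across v@2): 4 holes -> [(15, 1), (15, 2), (16, 1), (16, 2)]
Unfold 3 (reflect across v@4): 8 holes -> [(15, 1), (15, 2), (15, 5), (15, 6), (16, 1), (16, 2), (16, 5), (16, 6)]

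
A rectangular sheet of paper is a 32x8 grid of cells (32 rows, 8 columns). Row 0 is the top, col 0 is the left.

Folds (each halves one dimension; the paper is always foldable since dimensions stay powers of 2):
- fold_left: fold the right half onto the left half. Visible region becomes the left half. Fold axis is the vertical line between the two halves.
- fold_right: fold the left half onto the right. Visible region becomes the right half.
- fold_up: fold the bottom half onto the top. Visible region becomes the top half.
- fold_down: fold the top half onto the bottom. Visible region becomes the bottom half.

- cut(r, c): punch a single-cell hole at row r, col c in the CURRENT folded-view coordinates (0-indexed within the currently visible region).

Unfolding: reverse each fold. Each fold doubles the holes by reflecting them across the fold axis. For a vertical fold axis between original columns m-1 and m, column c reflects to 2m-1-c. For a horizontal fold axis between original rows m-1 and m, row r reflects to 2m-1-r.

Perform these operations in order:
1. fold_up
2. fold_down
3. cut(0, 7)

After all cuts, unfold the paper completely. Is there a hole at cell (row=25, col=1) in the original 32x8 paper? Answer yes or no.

Op 1 fold_up: fold axis h@16; visible region now rows[0,16) x cols[0,8) = 16x8
Op 2 fold_down: fold axis h@8; visible region now rows[8,16) x cols[0,8) = 8x8
Op 3 cut(0, 7): punch at orig (8,7); cuts so far [(8, 7)]; region rows[8,16) x cols[0,8) = 8x8
Unfold 1 (reflect across h@8): 2 holes -> [(7, 7), (8, 7)]
Unfold 2 (reflect across h@16): 4 holes -> [(7, 7), (8, 7), (23, 7), (24, 7)]
Holes: [(7, 7), (8, 7), (23, 7), (24, 7)]

Answer: no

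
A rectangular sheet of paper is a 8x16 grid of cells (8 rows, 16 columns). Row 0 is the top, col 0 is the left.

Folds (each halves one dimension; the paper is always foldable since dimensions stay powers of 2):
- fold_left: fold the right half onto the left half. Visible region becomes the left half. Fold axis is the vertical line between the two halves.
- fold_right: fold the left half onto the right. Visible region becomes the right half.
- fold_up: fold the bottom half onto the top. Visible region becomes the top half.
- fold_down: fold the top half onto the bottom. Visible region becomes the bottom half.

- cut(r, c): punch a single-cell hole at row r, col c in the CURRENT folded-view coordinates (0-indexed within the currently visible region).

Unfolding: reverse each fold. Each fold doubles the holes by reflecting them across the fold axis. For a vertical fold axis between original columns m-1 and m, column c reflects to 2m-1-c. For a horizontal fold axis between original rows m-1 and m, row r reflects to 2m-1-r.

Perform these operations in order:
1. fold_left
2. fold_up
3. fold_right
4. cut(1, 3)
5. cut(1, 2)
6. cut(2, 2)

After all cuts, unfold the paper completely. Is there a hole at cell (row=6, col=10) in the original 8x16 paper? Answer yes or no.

Answer: no

Derivation:
Op 1 fold_left: fold axis v@8; visible region now rows[0,8) x cols[0,8) = 8x8
Op 2 fold_up: fold axis h@4; visible region now rows[0,4) x cols[0,8) = 4x8
Op 3 fold_right: fold axis v@4; visible region now rows[0,4) x cols[4,8) = 4x4
Op 4 cut(1, 3): punch at orig (1,7); cuts so far [(1, 7)]; region rows[0,4) x cols[4,8) = 4x4
Op 5 cut(1, 2): punch at orig (1,6); cuts so far [(1, 6), (1, 7)]; region rows[0,4) x cols[4,8) = 4x4
Op 6 cut(2, 2): punch at orig (2,6); cuts so far [(1, 6), (1, 7), (2, 6)]; region rows[0,4) x cols[4,8) = 4x4
Unfold 1 (reflect across v@4): 6 holes -> [(1, 0), (1, 1), (1, 6), (1, 7), (2, 1), (2, 6)]
Unfold 2 (reflect across h@4): 12 holes -> [(1, 0), (1, 1), (1, 6), (1, 7), (2, 1), (2, 6), (5, 1), (5, 6), (6, 0), (6, 1), (6, 6), (6, 7)]
Unfold 3 (reflect across v@8): 24 holes -> [(1, 0), (1, 1), (1, 6), (1, 7), (1, 8), (1, 9), (1, 14), (1, 15), (2, 1), (2, 6), (2, 9), (2, 14), (5, 1), (5, 6), (5, 9), (5, 14), (6, 0), (6, 1), (6, 6), (6, 7), (6, 8), (6, 9), (6, 14), (6, 15)]
Holes: [(1, 0), (1, 1), (1, 6), (1, 7), (1, 8), (1, 9), (1, 14), (1, 15), (2, 1), (2, 6), (2, 9), (2, 14), (5, 1), (5, 6), (5, 9), (5, 14), (6, 0), (6, 1), (6, 6), (6, 7), (6, 8), (6, 9), (6, 14), (6, 15)]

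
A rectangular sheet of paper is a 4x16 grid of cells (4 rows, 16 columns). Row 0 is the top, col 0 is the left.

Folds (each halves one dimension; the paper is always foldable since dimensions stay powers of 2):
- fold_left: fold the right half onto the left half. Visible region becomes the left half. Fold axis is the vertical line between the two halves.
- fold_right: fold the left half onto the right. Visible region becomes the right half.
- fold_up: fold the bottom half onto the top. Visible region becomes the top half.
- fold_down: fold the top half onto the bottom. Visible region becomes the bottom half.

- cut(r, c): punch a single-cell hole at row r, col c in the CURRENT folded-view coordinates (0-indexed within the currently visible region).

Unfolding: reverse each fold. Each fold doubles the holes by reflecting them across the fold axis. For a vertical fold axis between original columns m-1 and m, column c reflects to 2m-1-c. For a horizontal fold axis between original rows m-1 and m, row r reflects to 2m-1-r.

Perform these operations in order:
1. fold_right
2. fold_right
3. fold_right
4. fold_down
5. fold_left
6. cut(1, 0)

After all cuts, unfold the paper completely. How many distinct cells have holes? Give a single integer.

Op 1 fold_right: fold axis v@8; visible region now rows[0,4) x cols[8,16) = 4x8
Op 2 fold_right: fold axis v@12; visible region now rows[0,4) x cols[12,16) = 4x4
Op 3 fold_right: fold axis v@14; visible region now rows[0,4) x cols[14,16) = 4x2
Op 4 fold_down: fold axis h@2; visible region now rows[2,4) x cols[14,16) = 2x2
Op 5 fold_left: fold axis v@15; visible region now rows[2,4) x cols[14,15) = 2x1
Op 6 cut(1, 0): punch at orig (3,14); cuts so far [(3, 14)]; region rows[2,4) x cols[14,15) = 2x1
Unfold 1 (reflect across v@15): 2 holes -> [(3, 14), (3, 15)]
Unfold 2 (reflect across h@2): 4 holes -> [(0, 14), (0, 15), (3, 14), (3, 15)]
Unfold 3 (reflect across v@14): 8 holes -> [(0, 12), (0, 13), (0, 14), (0, 15), (3, 12), (3, 13), (3, 14), (3, 15)]
Unfold 4 (reflect across v@12): 16 holes -> [(0, 8), (0, 9), (0, 10), (0, 11), (0, 12), (0, 13), (0, 14), (0, 15), (3, 8), (3, 9), (3, 10), (3, 11), (3, 12), (3, 13), (3, 14), (3, 15)]
Unfold 5 (reflect across v@8): 32 holes -> [(0, 0), (0, 1), (0, 2), (0, 3), (0, 4), (0, 5), (0, 6), (0, 7), (0, 8), (0, 9), (0, 10), (0, 11), (0, 12), (0, 13), (0, 14), (0, 15), (3, 0), (3, 1), (3, 2), (3, 3), (3, 4), (3, 5), (3, 6), (3, 7), (3, 8), (3, 9), (3, 10), (3, 11), (3, 12), (3, 13), (3, 14), (3, 15)]

Answer: 32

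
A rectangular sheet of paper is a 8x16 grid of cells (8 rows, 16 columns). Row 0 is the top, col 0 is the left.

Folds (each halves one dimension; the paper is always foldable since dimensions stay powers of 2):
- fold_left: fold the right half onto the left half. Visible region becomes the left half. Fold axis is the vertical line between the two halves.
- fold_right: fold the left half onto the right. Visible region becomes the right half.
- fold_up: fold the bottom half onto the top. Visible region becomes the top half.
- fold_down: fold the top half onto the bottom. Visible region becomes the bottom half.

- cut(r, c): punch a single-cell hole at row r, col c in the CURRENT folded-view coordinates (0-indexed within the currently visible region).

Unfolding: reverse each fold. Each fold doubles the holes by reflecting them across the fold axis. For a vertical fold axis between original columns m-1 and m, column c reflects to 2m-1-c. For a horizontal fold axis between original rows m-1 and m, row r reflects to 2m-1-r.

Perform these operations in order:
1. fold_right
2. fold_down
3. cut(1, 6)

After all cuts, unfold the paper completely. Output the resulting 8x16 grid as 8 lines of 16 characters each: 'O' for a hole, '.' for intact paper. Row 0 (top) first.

Answer: ................
................
.O............O.
................
................
.O............O.
................
................

Derivation:
Op 1 fold_right: fold axis v@8; visible region now rows[0,8) x cols[8,16) = 8x8
Op 2 fold_down: fold axis h@4; visible region now rows[4,8) x cols[8,16) = 4x8
Op 3 cut(1, 6): punch at orig (5,14); cuts so far [(5, 14)]; region rows[4,8) x cols[8,16) = 4x8
Unfold 1 (reflect across h@4): 2 holes -> [(2, 14), (5, 14)]
Unfold 2 (reflect across v@8): 4 holes -> [(2, 1), (2, 14), (5, 1), (5, 14)]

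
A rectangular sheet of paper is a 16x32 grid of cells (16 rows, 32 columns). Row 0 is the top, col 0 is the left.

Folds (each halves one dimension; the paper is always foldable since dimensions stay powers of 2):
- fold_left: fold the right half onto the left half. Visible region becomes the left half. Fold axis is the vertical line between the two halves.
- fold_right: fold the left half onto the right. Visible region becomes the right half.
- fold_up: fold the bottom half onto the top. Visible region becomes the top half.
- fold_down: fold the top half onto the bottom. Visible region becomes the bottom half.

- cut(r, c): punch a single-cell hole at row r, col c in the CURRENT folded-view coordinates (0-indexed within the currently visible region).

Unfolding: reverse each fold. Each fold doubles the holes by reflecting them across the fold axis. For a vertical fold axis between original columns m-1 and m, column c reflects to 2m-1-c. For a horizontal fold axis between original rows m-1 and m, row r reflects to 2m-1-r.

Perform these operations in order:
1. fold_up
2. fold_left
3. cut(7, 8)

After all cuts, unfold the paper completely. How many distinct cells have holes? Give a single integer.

Op 1 fold_up: fold axis h@8; visible region now rows[0,8) x cols[0,32) = 8x32
Op 2 fold_left: fold axis v@16; visible region now rows[0,8) x cols[0,16) = 8x16
Op 3 cut(7, 8): punch at orig (7,8); cuts so far [(7, 8)]; region rows[0,8) x cols[0,16) = 8x16
Unfold 1 (reflect across v@16): 2 holes -> [(7, 8), (7, 23)]
Unfold 2 (reflect across h@8): 4 holes -> [(7, 8), (7, 23), (8, 8), (8, 23)]

Answer: 4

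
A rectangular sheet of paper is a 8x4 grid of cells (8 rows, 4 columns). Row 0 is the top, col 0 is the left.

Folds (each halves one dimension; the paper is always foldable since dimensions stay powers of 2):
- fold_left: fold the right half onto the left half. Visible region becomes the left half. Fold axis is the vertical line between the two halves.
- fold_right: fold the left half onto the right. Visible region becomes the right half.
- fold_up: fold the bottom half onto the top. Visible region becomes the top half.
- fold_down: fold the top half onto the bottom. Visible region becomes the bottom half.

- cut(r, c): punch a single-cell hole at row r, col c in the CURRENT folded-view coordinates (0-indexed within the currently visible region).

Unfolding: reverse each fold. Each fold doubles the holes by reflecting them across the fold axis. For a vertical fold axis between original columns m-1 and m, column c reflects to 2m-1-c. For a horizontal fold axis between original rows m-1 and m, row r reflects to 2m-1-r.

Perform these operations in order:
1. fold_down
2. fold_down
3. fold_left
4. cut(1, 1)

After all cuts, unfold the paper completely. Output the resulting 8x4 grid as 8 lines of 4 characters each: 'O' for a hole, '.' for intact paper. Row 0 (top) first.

Op 1 fold_down: fold axis h@4; visible region now rows[4,8) x cols[0,4) = 4x4
Op 2 fold_down: fold axis h@6; visible region now rows[6,8) x cols[0,4) = 2x4
Op 3 fold_left: fold axis v@2; visible region now rows[6,8) x cols[0,2) = 2x2
Op 4 cut(1, 1): punch at orig (7,1); cuts so far [(7, 1)]; region rows[6,8) x cols[0,2) = 2x2
Unfold 1 (reflect across v@2): 2 holes -> [(7, 1), (7, 2)]
Unfold 2 (reflect across h@6): 4 holes -> [(4, 1), (4, 2), (7, 1), (7, 2)]
Unfold 3 (reflect across h@4): 8 holes -> [(0, 1), (0, 2), (3, 1), (3, 2), (4, 1), (4, 2), (7, 1), (7, 2)]

Answer: .OO.
....
....
.OO.
.OO.
....
....
.OO.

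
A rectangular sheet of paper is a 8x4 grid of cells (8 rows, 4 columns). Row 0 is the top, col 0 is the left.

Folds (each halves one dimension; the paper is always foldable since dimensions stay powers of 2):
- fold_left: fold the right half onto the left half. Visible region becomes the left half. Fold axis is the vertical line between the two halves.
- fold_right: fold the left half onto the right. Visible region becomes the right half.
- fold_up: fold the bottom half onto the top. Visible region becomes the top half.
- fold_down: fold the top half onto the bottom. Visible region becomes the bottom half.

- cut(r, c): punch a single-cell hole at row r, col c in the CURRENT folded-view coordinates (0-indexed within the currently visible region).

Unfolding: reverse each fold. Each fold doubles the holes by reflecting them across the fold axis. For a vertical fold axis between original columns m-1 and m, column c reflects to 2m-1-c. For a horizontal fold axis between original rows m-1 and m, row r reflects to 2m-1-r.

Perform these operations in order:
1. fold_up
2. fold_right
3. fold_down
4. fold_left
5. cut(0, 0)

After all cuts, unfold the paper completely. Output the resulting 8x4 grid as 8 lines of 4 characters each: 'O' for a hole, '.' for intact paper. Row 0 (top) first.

Answer: ....
OOOO
OOOO
....
....
OOOO
OOOO
....

Derivation:
Op 1 fold_up: fold axis h@4; visible region now rows[0,4) x cols[0,4) = 4x4
Op 2 fold_right: fold axis v@2; visible region now rows[0,4) x cols[2,4) = 4x2
Op 3 fold_down: fold axis h@2; visible region now rows[2,4) x cols[2,4) = 2x2
Op 4 fold_left: fold axis v@3; visible region now rows[2,4) x cols[2,3) = 2x1
Op 5 cut(0, 0): punch at orig (2,2); cuts so far [(2, 2)]; region rows[2,4) x cols[2,3) = 2x1
Unfold 1 (reflect across v@3): 2 holes -> [(2, 2), (2, 3)]
Unfold 2 (reflect across h@2): 4 holes -> [(1, 2), (1, 3), (2, 2), (2, 3)]
Unfold 3 (reflect across v@2): 8 holes -> [(1, 0), (1, 1), (1, 2), (1, 3), (2, 0), (2, 1), (2, 2), (2, 3)]
Unfold 4 (reflect across h@4): 16 holes -> [(1, 0), (1, 1), (1, 2), (1, 3), (2, 0), (2, 1), (2, 2), (2, 3), (5, 0), (5, 1), (5, 2), (5, 3), (6, 0), (6, 1), (6, 2), (6, 3)]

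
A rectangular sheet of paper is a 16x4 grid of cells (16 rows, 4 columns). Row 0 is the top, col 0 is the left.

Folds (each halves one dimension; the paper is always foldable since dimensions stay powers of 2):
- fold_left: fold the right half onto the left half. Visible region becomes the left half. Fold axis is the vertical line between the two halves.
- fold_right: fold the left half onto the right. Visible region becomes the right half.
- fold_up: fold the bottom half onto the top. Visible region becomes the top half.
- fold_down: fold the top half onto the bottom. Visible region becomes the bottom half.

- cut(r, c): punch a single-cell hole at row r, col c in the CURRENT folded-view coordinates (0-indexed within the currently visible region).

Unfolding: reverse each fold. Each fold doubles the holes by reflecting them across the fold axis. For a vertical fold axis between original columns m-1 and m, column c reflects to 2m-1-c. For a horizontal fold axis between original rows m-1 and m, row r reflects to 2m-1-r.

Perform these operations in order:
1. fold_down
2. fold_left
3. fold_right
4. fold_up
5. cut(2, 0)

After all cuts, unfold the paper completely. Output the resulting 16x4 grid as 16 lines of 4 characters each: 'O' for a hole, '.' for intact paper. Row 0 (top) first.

Answer: ....
....
OOOO
....
....
OOOO
....
....
....
....
OOOO
....
....
OOOO
....
....

Derivation:
Op 1 fold_down: fold axis h@8; visible region now rows[8,16) x cols[0,4) = 8x4
Op 2 fold_left: fold axis v@2; visible region now rows[8,16) x cols[0,2) = 8x2
Op 3 fold_right: fold axis v@1; visible region now rows[8,16) x cols[1,2) = 8x1
Op 4 fold_up: fold axis h@12; visible region now rows[8,12) x cols[1,2) = 4x1
Op 5 cut(2, 0): punch at orig (10,1); cuts so far [(10, 1)]; region rows[8,12) x cols[1,2) = 4x1
Unfold 1 (reflect across h@12): 2 holes -> [(10, 1), (13, 1)]
Unfold 2 (reflect across v@1): 4 holes -> [(10, 0), (10, 1), (13, 0), (13, 1)]
Unfold 3 (reflect across v@2): 8 holes -> [(10, 0), (10, 1), (10, 2), (10, 3), (13, 0), (13, 1), (13, 2), (13, 3)]
Unfold 4 (reflect across h@8): 16 holes -> [(2, 0), (2, 1), (2, 2), (2, 3), (5, 0), (5, 1), (5, 2), (5, 3), (10, 0), (10, 1), (10, 2), (10, 3), (13, 0), (13, 1), (13, 2), (13, 3)]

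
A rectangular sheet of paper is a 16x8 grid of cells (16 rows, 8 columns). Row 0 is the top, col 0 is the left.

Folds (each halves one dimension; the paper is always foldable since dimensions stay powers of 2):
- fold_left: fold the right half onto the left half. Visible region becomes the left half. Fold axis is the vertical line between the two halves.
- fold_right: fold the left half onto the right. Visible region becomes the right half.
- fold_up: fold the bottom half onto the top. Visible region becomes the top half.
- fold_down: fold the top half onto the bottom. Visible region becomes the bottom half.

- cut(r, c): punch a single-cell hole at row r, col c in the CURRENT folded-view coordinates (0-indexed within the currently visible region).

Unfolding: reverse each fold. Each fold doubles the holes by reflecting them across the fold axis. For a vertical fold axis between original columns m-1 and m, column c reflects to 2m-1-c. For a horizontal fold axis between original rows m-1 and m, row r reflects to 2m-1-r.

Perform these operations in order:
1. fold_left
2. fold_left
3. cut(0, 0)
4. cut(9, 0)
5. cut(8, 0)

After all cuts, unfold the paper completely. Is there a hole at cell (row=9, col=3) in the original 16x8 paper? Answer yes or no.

Op 1 fold_left: fold axis v@4; visible region now rows[0,16) x cols[0,4) = 16x4
Op 2 fold_left: fold axis v@2; visible region now rows[0,16) x cols[0,2) = 16x2
Op 3 cut(0, 0): punch at orig (0,0); cuts so far [(0, 0)]; region rows[0,16) x cols[0,2) = 16x2
Op 4 cut(9, 0): punch at orig (9,0); cuts so far [(0, 0), (9, 0)]; region rows[0,16) x cols[0,2) = 16x2
Op 5 cut(8, 0): punch at orig (8,0); cuts so far [(0, 0), (8, 0), (9, 0)]; region rows[0,16) x cols[0,2) = 16x2
Unfold 1 (reflect across v@2): 6 holes -> [(0, 0), (0, 3), (8, 0), (8, 3), (9, 0), (9, 3)]
Unfold 2 (reflect across v@4): 12 holes -> [(0, 0), (0, 3), (0, 4), (0, 7), (8, 0), (8, 3), (8, 4), (8, 7), (9, 0), (9, 3), (9, 4), (9, 7)]
Holes: [(0, 0), (0, 3), (0, 4), (0, 7), (8, 0), (8, 3), (8, 4), (8, 7), (9, 0), (9, 3), (9, 4), (9, 7)]

Answer: yes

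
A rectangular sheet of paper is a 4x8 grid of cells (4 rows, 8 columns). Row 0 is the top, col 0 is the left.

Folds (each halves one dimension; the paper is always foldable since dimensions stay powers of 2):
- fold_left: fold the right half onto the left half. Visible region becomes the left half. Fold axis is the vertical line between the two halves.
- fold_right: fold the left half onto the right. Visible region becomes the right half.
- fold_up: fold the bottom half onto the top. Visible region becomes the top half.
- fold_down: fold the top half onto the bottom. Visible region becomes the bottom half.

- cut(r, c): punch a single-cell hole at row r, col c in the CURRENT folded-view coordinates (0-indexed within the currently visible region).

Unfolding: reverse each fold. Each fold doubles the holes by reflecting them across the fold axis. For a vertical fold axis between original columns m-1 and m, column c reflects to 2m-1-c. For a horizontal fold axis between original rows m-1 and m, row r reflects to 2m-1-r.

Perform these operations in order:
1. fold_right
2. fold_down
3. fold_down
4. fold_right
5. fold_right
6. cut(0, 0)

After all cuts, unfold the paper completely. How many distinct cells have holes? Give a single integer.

Op 1 fold_right: fold axis v@4; visible region now rows[0,4) x cols[4,8) = 4x4
Op 2 fold_down: fold axis h@2; visible region now rows[2,4) x cols[4,8) = 2x4
Op 3 fold_down: fold axis h@3; visible region now rows[3,4) x cols[4,8) = 1x4
Op 4 fold_right: fold axis v@6; visible region now rows[3,4) x cols[6,8) = 1x2
Op 5 fold_right: fold axis v@7; visible region now rows[3,4) x cols[7,8) = 1x1
Op 6 cut(0, 0): punch at orig (3,7); cuts so far [(3, 7)]; region rows[3,4) x cols[7,8) = 1x1
Unfold 1 (reflect across v@7): 2 holes -> [(3, 6), (3, 7)]
Unfold 2 (reflect across v@6): 4 holes -> [(3, 4), (3, 5), (3, 6), (3, 7)]
Unfold 3 (reflect across h@3): 8 holes -> [(2, 4), (2, 5), (2, 6), (2, 7), (3, 4), (3, 5), (3, 6), (3, 7)]
Unfold 4 (reflect across h@2): 16 holes -> [(0, 4), (0, 5), (0, 6), (0, 7), (1, 4), (1, 5), (1, 6), (1, 7), (2, 4), (2, 5), (2, 6), (2, 7), (3, 4), (3, 5), (3, 6), (3, 7)]
Unfold 5 (reflect across v@4): 32 holes -> [(0, 0), (0, 1), (0, 2), (0, 3), (0, 4), (0, 5), (0, 6), (0, 7), (1, 0), (1, 1), (1, 2), (1, 3), (1, 4), (1, 5), (1, 6), (1, 7), (2, 0), (2, 1), (2, 2), (2, 3), (2, 4), (2, 5), (2, 6), (2, 7), (3, 0), (3, 1), (3, 2), (3, 3), (3, 4), (3, 5), (3, 6), (3, 7)]

Answer: 32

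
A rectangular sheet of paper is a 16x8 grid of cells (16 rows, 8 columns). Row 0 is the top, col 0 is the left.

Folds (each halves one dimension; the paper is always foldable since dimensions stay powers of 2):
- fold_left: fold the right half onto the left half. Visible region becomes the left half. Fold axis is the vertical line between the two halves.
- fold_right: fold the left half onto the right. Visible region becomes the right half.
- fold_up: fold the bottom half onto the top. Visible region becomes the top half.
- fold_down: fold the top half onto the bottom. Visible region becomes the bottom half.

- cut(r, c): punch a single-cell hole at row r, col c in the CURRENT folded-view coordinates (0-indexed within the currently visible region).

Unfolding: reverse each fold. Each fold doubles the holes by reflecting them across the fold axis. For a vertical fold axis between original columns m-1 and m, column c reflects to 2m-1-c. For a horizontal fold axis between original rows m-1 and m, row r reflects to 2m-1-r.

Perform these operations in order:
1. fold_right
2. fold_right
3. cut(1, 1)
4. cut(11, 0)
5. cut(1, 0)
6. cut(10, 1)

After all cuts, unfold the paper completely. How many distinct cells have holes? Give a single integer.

Answer: 16

Derivation:
Op 1 fold_right: fold axis v@4; visible region now rows[0,16) x cols[4,8) = 16x4
Op 2 fold_right: fold axis v@6; visible region now rows[0,16) x cols[6,8) = 16x2
Op 3 cut(1, 1): punch at orig (1,7); cuts so far [(1, 7)]; region rows[0,16) x cols[6,8) = 16x2
Op 4 cut(11, 0): punch at orig (11,6); cuts so far [(1, 7), (11, 6)]; region rows[0,16) x cols[6,8) = 16x2
Op 5 cut(1, 0): punch at orig (1,6); cuts so far [(1, 6), (1, 7), (11, 6)]; region rows[0,16) x cols[6,8) = 16x2
Op 6 cut(10, 1): punch at orig (10,7); cuts so far [(1, 6), (1, 7), (10, 7), (11, 6)]; region rows[0,16) x cols[6,8) = 16x2
Unfold 1 (reflect across v@6): 8 holes -> [(1, 4), (1, 5), (1, 6), (1, 7), (10, 4), (10, 7), (11, 5), (11, 6)]
Unfold 2 (reflect across v@4): 16 holes -> [(1, 0), (1, 1), (1, 2), (1, 3), (1, 4), (1, 5), (1, 6), (1, 7), (10, 0), (10, 3), (10, 4), (10, 7), (11, 1), (11, 2), (11, 5), (11, 6)]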